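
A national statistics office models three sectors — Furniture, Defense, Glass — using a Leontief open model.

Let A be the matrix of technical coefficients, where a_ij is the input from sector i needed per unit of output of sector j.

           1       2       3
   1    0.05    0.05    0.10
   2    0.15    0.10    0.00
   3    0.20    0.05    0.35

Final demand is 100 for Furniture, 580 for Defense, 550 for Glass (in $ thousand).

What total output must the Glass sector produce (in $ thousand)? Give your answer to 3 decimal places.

I − A =
  [   0.95    -0.05    -0.10]
  [  -0.15     0.90     0.00]
  [  -0.20    -0.05     0.65]
Cofactors of I−A, C_ij = (−1)^(i+j)·(minor ij) (rows/columns in the sector order above):
  C_11 = (0.90)(0.65) − (0.00)(-0.05) = 0.5850
  C_12 = −[(-0.15)(0.65) − (0.00)(-0.20)] = 0.0975
  C_13 = (-0.15)(-0.05) − (0.90)(-0.20) = 0.1875
  C_21 = −[(-0.05)(0.65) − (-0.10)(-0.05)] = 0.0375
  C_22 = (0.95)(0.65) − (-0.10)(-0.20) = 0.5975
  C_23 = −[(0.95)(-0.05) − (-0.05)(-0.20)] = 0.0575
  C_31 = (-0.05)(0.00) − (-0.10)(0.90) = 0.0900
  C_32 = −[(0.95)(0.00) − (-0.10)(-0.15)] = 0.0150
  C_33 = (0.95)(0.90) − (-0.05)(-0.15) = 0.8475
det(I−A) = Σ_j (I−A)_1j·C_1j = (0.95)(0.5850) + (-0.05)(0.0975) + (-0.10)(0.1875) = 0.532125
adj(I−A) = Cᵀ =
  [ 0.5850   0.0375   0.0900]
  [ 0.0975   0.5975   0.0150]
  [ 0.1875   0.0575   0.8475]
(I − A)⁻¹ = adj(I−A) / det(I−A) ≈
  [   1.0994     0.0705     0.1691]
  [   0.1832     1.1229     0.0282]
  [   0.3524     0.1081     1.5927]
x = (I − A)⁻¹ d = adj(I−A)·d / det(I−A), with det(I−A) = 0.532125:
  x_1 = (0.5850·100 + 0.0375·580 + 0.0900·550) / 0.532125 = 129.75 / 0.532125 ≈ 243.834
  x_2 = (0.0975·100 + 0.5975·580 + 0.0150·550) / 0.532125 = 364.55 / 0.532125 ≈ 685.083
  x_3 = (0.1875·100 + 0.0575·580 + 0.8475·550) / 0.532125 = 518.225 / 0.532125 ≈ 973.878

x_3 = 973.878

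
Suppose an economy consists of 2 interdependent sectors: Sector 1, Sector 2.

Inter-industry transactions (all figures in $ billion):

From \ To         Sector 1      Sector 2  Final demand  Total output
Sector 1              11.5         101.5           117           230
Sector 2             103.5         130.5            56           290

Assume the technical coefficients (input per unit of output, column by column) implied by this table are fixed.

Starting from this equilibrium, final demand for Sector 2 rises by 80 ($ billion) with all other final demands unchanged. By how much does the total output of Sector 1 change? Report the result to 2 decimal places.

Δx_1 = 76.71

Technical coefficients a_ij = z_ij / X_j:
  a_11 = 11.5/230 = 0.05, a_21 = 103.5/230 = 0.45
  a_12 = 101.5/290 = 0.35, a_22 = 130.5/290 = 0.45
I − A =
  [   0.95    -0.35]
  [  -0.45     0.55]
det(I−A) = (0.95)(0.55) − (-0.35)(-0.45) = 0.3650
adj(I−A) = [[0.55, 0.35], [0.45, 0.95]]
(I − A)⁻¹ = adj(I−A) / det(I−A) ≈
  [   1.5068     0.9589]
  [   1.2329     2.6027]
Δx = (I − A)⁻¹ Δd with Δd having +80 in the Sector 2 component and 0 elsewhere.
So Δx_1 = L_12 · (+80), where L_12 = adj(I−A)_12 / det(I−A) = 0.35 / 0.3650.
Δx_1 = 0.35 × (+80) / 0.3650 = 28.00 / 0.3650 ≈ 76.71.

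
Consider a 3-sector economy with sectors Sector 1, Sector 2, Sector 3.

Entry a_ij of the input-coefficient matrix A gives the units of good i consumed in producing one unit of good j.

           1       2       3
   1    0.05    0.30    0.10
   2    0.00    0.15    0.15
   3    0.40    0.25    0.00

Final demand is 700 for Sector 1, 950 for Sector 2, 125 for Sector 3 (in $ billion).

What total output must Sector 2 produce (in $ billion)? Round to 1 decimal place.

x_2 = 1284.0

I − A =
  [   0.95    -0.30    -0.10]
  [   0.00     0.85    -0.15]
  [  -0.40    -0.25     1.00]
Cofactors of I−A, C_ij = (−1)^(i+j)·(minor ij) (rows/columns in the sector order above):
  C_11 = (0.85)(1.00) − (-0.15)(-0.25) = 0.8125
  C_12 = −[(0.00)(1.00) − (-0.15)(-0.40)] = 0.0600
  C_13 = (0.00)(-0.25) − (0.85)(-0.40) = 0.3400
  C_21 = −[(-0.30)(1.00) − (-0.10)(-0.25)] = 0.3250
  C_22 = (0.95)(1.00) − (-0.10)(-0.40) = 0.9100
  C_23 = −[(0.95)(-0.25) − (-0.30)(-0.40)] = 0.3575
  C_31 = (-0.30)(-0.15) − (-0.10)(0.85) = 0.1300
  C_32 = −[(0.95)(-0.15) − (-0.10)(0.00)] = 0.1425
  C_33 = (0.95)(0.85) − (-0.30)(0.00) = 0.8075
det(I−A) = Σ_j (I−A)_1j·C_1j = (0.95)(0.8125) + (-0.30)(0.0600) + (-0.10)(0.3400) = 0.719875
adj(I−A) = Cᵀ =
  [ 0.8125   0.3250   0.1300]
  [ 0.0600   0.9100   0.1425]
  [ 0.3400   0.3575   0.8075]
(I − A)⁻¹ = adj(I−A) / det(I−A) ≈
  [   1.1287     0.4515     0.1806]
  [   0.0833     1.2641     0.1980]
  [   0.4723     0.4966     1.1217]
x = (I − A)⁻¹ d = adj(I−A)·d / det(I−A), with det(I−A) = 0.719875:
  x_1 = (0.8125·700 + 0.3250·950 + 0.1300·125) / 0.719875 = 893.75 / 0.719875 ≈ 1241.5
  x_2 = (0.0600·700 + 0.9100·950 + 0.1425·125) / 0.719875 = 924.3125 / 0.719875 ≈ 1284.0
  x_3 = (0.3400·700 + 0.3575·950 + 0.8075·125) / 0.719875 = 678.5625 / 0.719875 ≈ 942.6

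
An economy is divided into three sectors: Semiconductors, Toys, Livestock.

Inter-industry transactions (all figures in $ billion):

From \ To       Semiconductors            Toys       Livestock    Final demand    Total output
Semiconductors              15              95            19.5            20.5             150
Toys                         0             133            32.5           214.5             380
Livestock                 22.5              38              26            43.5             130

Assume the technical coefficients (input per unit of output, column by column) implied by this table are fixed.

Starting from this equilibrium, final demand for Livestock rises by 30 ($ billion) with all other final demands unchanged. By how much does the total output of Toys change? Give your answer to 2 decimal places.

Δx_T = 16.01

Technical coefficients a_ij = z_ij / X_j:
  a_SS = 15/150 = 0.10, a_TS = 0/150 = 0.00, a_LS = 22.5/150 = 0.15
  a_ST = 95/380 = 0.25, a_TT = 133/380 = 0.35, a_LT = 38/380 = 0.10
  a_SL = 19.5/130 = 0.15, a_TL = 32.5/130 = 0.25, a_LL = 26/130 = 0.20
I − A =
  [   0.90    -0.25    -0.15]
  [   0.00     0.65    -0.25]
  [  -0.15    -0.10     0.80]
Cofactors of I−A, C_ij = (−1)^(i+j)·(minor ij) (rows/columns in the sector order above):
  C_11 = (0.65)(0.80) − (-0.25)(-0.10) = 0.4950
  C_12 = −[(0.00)(0.80) − (-0.25)(-0.15)] = 0.0375
  C_13 = (0.00)(-0.10) − (0.65)(-0.15) = 0.0975
  C_21 = −[(-0.25)(0.80) − (-0.15)(-0.10)] = 0.2150
  C_22 = (0.90)(0.80) − (-0.15)(-0.15) = 0.6975
  C_23 = −[(0.90)(-0.10) − (-0.25)(-0.15)] = 0.1275
  C_31 = (-0.25)(-0.25) − (-0.15)(0.65) = 0.1600
  C_32 = −[(0.90)(-0.25) − (-0.15)(0.00)] = 0.2250
  C_33 = (0.90)(0.65) − (-0.25)(0.00) = 0.5850
det(I−A) = Σ_j (I−A)_1j·C_1j = (0.90)(0.4950) + (-0.25)(0.0375) + (-0.15)(0.0975) = 0.4215
adj(I−A) = Cᵀ =
  [ 0.4950   0.2150   0.1600]
  [ 0.0375   0.6975   0.2250]
  [ 0.0975   0.1275   0.5850]
(I − A)⁻¹ = adj(I−A) / det(I−A) ≈
  [   1.1744     0.5101     0.3796]
  [   0.0890     1.6548     0.5338]
  [   0.2313     0.3025     1.3879]
Δx = (I − A)⁻¹ Δd with Δd having +30 in the Livestock component and 0 elsewhere.
So Δx_T = L_TL · (+30), where L_TL = adj(I−A)_TL / det(I−A) = 0.2250 / 0.4215.
Δx_T = 0.2250 × (+30) / 0.4215 = 6.75 / 0.4215 ≈ 16.01.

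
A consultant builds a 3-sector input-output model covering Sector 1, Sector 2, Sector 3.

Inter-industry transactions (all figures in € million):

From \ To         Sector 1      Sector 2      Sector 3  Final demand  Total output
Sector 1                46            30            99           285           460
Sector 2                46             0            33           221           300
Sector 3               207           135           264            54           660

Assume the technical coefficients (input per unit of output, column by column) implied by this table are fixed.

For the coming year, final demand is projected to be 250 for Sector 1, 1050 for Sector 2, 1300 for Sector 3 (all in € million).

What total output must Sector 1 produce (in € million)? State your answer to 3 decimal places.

Technical coefficients a_ij = z_ij / X_j:
  a_11 = 46/460 = 0.10, a_21 = 46/460 = 0.10, a_31 = 207/460 = 0.45
  a_12 = 30/300 = 0.10, a_22 = 0/300 = 0.00, a_32 = 135/300 = 0.45
  a_13 = 99/660 = 0.15, a_23 = 33/660 = 0.05, a_33 = 264/660 = 0.40
I − A =
  [   0.90    -0.10    -0.15]
  [  -0.10     1.00    -0.05]
  [  -0.45    -0.45     0.60]
Cofactors of I−A, C_ij = (−1)^(i+j)·(minor ij) (rows/columns in the sector order above):
  C_11 = (1.00)(0.60) − (-0.05)(-0.45) = 0.5775
  C_12 = −[(-0.10)(0.60) − (-0.05)(-0.45)] = 0.0825
  C_13 = (-0.10)(-0.45) − (1.00)(-0.45) = 0.4950
  C_21 = −[(-0.10)(0.60) − (-0.15)(-0.45)] = 0.1275
  C_22 = (0.90)(0.60) − (-0.15)(-0.45) = 0.4725
  C_23 = −[(0.90)(-0.45) − (-0.10)(-0.45)] = 0.4500
  C_31 = (-0.10)(-0.05) − (-0.15)(1.00) = 0.1550
  C_32 = −[(0.90)(-0.05) − (-0.15)(-0.10)] = 0.0600
  C_33 = (0.90)(1.00) − (-0.10)(-0.10) = 0.8900
det(I−A) = Σ_j (I−A)_1j·C_1j = (0.90)(0.5775) + (-0.10)(0.0825) + (-0.15)(0.4950) = 0.43725
adj(I−A) = Cᵀ =
  [ 0.5775   0.1275   0.1550]
  [ 0.0825   0.4725   0.0600]
  [ 0.4950   0.4500   0.8900]
(I − A)⁻¹ = adj(I−A) / det(I−A) ≈
  [   1.3208     0.2916     0.3545]
  [   0.1887     1.0806     0.1372]
  [   1.1321     1.0292     2.0354]
x = (I − A)⁻¹ d = adj(I−A)·d / det(I−A), with det(I−A) = 0.43725:
  x_1 = (0.5775·250 + 0.1275·1050 + 0.1550·1300) / 0.43725 = 479.75 / 0.43725 ≈ 1097.198
  x_2 = (0.0825·250 + 0.4725·1050 + 0.0600·1300) / 0.43725 = 594.75 / 0.43725 ≈ 1360.206
  x_3 = (0.4950·250 + 0.4500·1050 + 0.8900·1300) / 0.43725 = 1753.25 / 0.43725 ≈ 4009.720

x_1 = 1097.198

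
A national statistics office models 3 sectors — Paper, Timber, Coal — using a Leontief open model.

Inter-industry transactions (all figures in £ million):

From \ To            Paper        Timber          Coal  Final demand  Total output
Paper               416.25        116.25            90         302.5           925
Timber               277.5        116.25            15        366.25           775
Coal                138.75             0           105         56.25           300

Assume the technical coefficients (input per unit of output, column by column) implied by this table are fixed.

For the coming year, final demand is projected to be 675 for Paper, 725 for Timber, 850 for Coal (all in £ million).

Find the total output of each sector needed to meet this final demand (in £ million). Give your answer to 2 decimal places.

x_1 = 2834.22, x_2 = 1968.65, x_3 = 1961.74

Technical coefficients a_ij = z_ij / X_j:
  a_11 = 416.25/925 = 0.45, a_21 = 277.5/925 = 0.30, a_31 = 138.75/925 = 0.15
  a_12 = 116.25/775 = 0.15, a_22 = 116.25/775 = 0.15, a_32 = 0/775 = 0.00
  a_13 = 90/300 = 0.30, a_23 = 15/300 = 0.05, a_33 = 105/300 = 0.35
I − A =
  [   0.55    -0.15    -0.30]
  [  -0.30     0.85    -0.05]
  [  -0.15     0.00     0.65]
Cofactors of I−A, C_ij = (−1)^(i+j)·(minor ij) (rows/columns in the sector order above):
  C_11 = (0.85)(0.65) − (-0.05)(0.00) = 0.5525
  C_12 = −[(-0.30)(0.65) − (-0.05)(-0.15)] = 0.2025
  C_13 = (-0.30)(0.00) − (0.85)(-0.15) = 0.1275
  C_21 = −[(-0.15)(0.65) − (-0.30)(0.00)] = 0.0975
  C_22 = (0.55)(0.65) − (-0.30)(-0.15) = 0.3125
  C_23 = −[(0.55)(0.00) − (-0.15)(-0.15)] = 0.0225
  C_31 = (-0.15)(-0.05) − (-0.30)(0.85) = 0.2625
  C_32 = −[(0.55)(-0.05) − (-0.30)(-0.30)] = 0.1175
  C_33 = (0.55)(0.85) − (-0.15)(-0.30) = 0.4225
det(I−A) = Σ_j (I−A)_1j·C_1j = (0.55)(0.5525) + (-0.15)(0.2025) + (-0.30)(0.1275) = 0.23525
adj(I−A) = Cᵀ =
  [ 0.5525   0.0975   0.2625]
  [ 0.2025   0.3125   0.1175]
  [ 0.1275   0.0225   0.4225]
(I − A)⁻¹ = adj(I−A) / det(I−A) ≈
  [   2.3486     0.4145     1.1158]
  [   0.8608     1.3284     0.4995]
  [   0.5420     0.0956     1.7960]
x = (I − A)⁻¹ d = adj(I−A)·d / det(I−A), with det(I−A) = 0.23525:
  x_1 = (0.5525·675 + 0.0975·725 + 0.2625·850) / 0.23525 = 666.75 / 0.23525 ≈ 2834.22
  x_2 = (0.2025·675 + 0.3125·725 + 0.1175·850) / 0.23525 = 463.125 / 0.23525 ≈ 1968.65
  x_3 = (0.1275·675 + 0.0225·725 + 0.4225·850) / 0.23525 = 461.50 / 0.23525 ≈ 1961.74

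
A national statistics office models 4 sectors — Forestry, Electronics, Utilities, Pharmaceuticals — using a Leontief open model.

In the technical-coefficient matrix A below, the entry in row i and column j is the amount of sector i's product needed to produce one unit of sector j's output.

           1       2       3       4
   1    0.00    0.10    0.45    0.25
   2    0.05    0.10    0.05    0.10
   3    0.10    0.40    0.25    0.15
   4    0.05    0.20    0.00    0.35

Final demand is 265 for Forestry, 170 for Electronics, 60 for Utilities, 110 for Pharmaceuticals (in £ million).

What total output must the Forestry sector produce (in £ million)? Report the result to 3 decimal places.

x_1 = 523.741

I − A =
  [   1.00    -0.10    -0.45    -0.25]
  [  -0.05     0.90    -0.05    -0.10]
  [  -0.10    -0.40     0.75    -0.15]
  [  -0.05    -0.20     0.00     0.65]
Compute the cofactors C_ij = (−1)^(i+j)·(3×3 minor ij) of I−A; the adjugate is their transpose:
adj(I−A) = Cᵀ =
  [ 0.40925   0.21675   0.26000   0.25075]
  [ 0.03175   0.44550   0.04875   0.09200]
  [ 0.07975   0.29725   0.54750   0.20275]
  [ 0.04125   0.15375   0.03500   0.60125]
det(I−A) = Σ_j (I−A)_1j·C_1j = (1.00)(0.40925) + (-0.10)(0.03175) + (-0.45)(0.07975) + (-0.25)(0.04125) = 0.359875
(I − A)⁻¹ = adj(I−A) / det(I−A) ≈
  [   1.1372     0.6023     0.7225     0.6968]
  [   0.0882     1.2379     0.1355     0.2556]
  [   0.2216     0.8260     1.5214     0.5634]
  [   0.1146     0.4272     0.0973     1.6707]
x = (I − A)⁻¹ d = adj(I−A)·d / det(I−A), with det(I−A) = 0.359875:
  x_1 = (0.40925·265 + 0.21675·170 + 0.26000·60 + 0.25075·110) / 0.359875 = 188.48125 / 0.359875 ≈ 523.741
  x_2 = (0.03175·265 + 0.44550·170 + 0.04875·60 + 0.09200·110) / 0.359875 = 97.19375 / 0.359875 ≈ 270.076
  x_3 = (0.07975·265 + 0.29725·170 + 0.54750·60 + 0.20275·110) / 0.359875 = 126.81875 / 0.359875 ≈ 352.397
  x_4 = (0.04125·265 + 0.15375·170 + 0.03500·60 + 0.60125·110) / 0.359875 = 105.30625 / 0.359875 ≈ 292.619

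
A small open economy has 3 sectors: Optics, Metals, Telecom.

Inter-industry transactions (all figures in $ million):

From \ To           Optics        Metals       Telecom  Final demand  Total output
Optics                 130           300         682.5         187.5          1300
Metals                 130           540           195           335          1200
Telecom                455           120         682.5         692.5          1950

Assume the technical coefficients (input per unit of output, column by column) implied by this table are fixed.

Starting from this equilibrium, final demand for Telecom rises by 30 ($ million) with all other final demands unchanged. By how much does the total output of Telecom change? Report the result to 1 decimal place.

Δx_3 = 65.0

Technical coefficients a_ij = z_ij / X_j:
  a_11 = 130/1300 = 0.10, a_21 = 130/1300 = 0.10, a_31 = 455/1300 = 0.35
  a_12 = 300/1200 = 0.25, a_22 = 540/1200 = 0.45, a_32 = 120/1200 = 0.10
  a_13 = 682.5/1950 = 0.35, a_23 = 195/1950 = 0.10, a_33 = 682.5/1950 = 0.35
I − A =
  [   0.90    -0.25    -0.35]
  [  -0.10     0.55    -0.10]
  [  -0.35    -0.10     0.65]
Cofactors of I−A, C_ij = (−1)^(i+j)·(minor ij) (rows/columns in the sector order above):
  C_11 = (0.55)(0.65) − (-0.10)(-0.10) = 0.3475
  C_12 = −[(-0.10)(0.65) − (-0.10)(-0.35)] = 0.1000
  C_13 = (-0.10)(-0.10) − (0.55)(-0.35) = 0.2025
  C_21 = −[(-0.25)(0.65) − (-0.35)(-0.10)] = 0.1975
  C_22 = (0.90)(0.65) − (-0.35)(-0.35) = 0.4625
  C_23 = −[(0.90)(-0.10) − (-0.25)(-0.35)] = 0.1775
  C_31 = (-0.25)(-0.10) − (-0.35)(0.55) = 0.2175
  C_32 = −[(0.90)(-0.10) − (-0.35)(-0.10)] = 0.1250
  C_33 = (0.90)(0.55) − (-0.25)(-0.10) = 0.4700
det(I−A) = Σ_j (I−A)_1j·C_1j = (0.90)(0.3475) + (-0.25)(0.1000) + (-0.35)(0.2025) = 0.216875
adj(I−A) = Cᵀ =
  [ 0.3475   0.1975   0.2175]
  [ 0.1000   0.4625   0.1250]
  [ 0.2025   0.1775   0.4700]
(I − A)⁻¹ = adj(I−A) / det(I−A) ≈
  [   1.6023     0.9107     1.0029]
  [   0.4611     2.1326     0.5764]
  [   0.9337     0.8184     2.1671]
Δx = (I − A)⁻¹ Δd with Δd having +30 in the Telecom component and 0 elsewhere.
So Δx_3 = L_33 · (+30), where L_33 = adj(I−A)_33 / det(I−A) = 0.4700 / 0.216875.
Δx_3 = 0.4700 × (+30) / 0.216875 = 14.10 / 0.216875 ≈ 65.0.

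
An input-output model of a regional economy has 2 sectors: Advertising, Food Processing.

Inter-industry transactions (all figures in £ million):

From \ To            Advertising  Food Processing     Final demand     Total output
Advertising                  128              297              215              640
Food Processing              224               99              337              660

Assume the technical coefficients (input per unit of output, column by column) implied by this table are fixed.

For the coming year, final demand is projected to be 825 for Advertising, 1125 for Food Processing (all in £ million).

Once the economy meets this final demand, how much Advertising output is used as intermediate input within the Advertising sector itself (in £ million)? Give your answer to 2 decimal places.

Technical coefficients a_ij = z_ij / X_j:
  a_11 = 128/640 = 0.20, a_21 = 224/640 = 0.35
  a_12 = 297/660 = 0.45, a_22 = 99/660 = 0.15
I − A =
  [   0.80    -0.45]
  [  -0.35     0.85]
det(I−A) = (0.80)(0.85) − (-0.45)(-0.35) = 0.5225
adj(I−A) = [[0.85, 0.45], [0.35, 0.80]]
(I − A)⁻¹ = adj(I−A) / det(I−A) ≈
  [   1.6268     0.8612]
  [   0.6699     1.5311]
First solve x = (I − A)⁻¹ d = adj(I−A)·d / det(I−A); in particular x_1 = (0.85·825 + 0.45·1125) / 0.5225 = 1207.50 / 0.5225 ≈ 2311.0048.
Intermediate flow from 1 to 1: z_11 = a_11 · x_1 = 0.20 × 1207.50 / 0.5225 = 241.50 / 0.5225 ≈ 462.20.

z_11 = 462.20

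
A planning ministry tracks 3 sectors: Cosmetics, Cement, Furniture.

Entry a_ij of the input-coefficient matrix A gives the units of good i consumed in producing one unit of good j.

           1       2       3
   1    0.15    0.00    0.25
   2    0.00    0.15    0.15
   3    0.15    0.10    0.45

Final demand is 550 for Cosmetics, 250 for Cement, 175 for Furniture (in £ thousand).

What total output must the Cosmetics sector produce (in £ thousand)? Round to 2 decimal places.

x_1 = 828.67

I − A =
  [   0.85     0.00    -0.25]
  [   0.00     0.85    -0.15]
  [  -0.15    -0.10     0.55]
Cofactors of I−A, C_ij = (−1)^(i+j)·(minor ij) (rows/columns in the sector order above):
  C_11 = (0.85)(0.55) − (-0.15)(-0.10) = 0.4525
  C_12 = −[(0.00)(0.55) − (-0.15)(-0.15)] = 0.0225
  C_13 = (0.00)(-0.10) − (0.85)(-0.15) = 0.1275
  C_21 = −[(0.00)(0.55) − (-0.25)(-0.10)] = 0.0250
  C_22 = (0.85)(0.55) − (-0.25)(-0.15) = 0.4300
  C_23 = −[(0.85)(-0.10) − (0.00)(-0.15)] = 0.0850
  C_31 = (0.00)(-0.15) − (-0.25)(0.85) = 0.2125
  C_32 = −[(0.85)(-0.15) − (-0.25)(0.00)] = 0.1275
  C_33 = (0.85)(0.85) − (0.00)(0.00) = 0.7225
det(I−A) = Σ_j (I−A)_1j·C_1j = (0.85)(0.4525) + (0.00)(0.0225) + (-0.25)(0.1275) = 0.35275
adj(I−A) = Cᵀ =
  [ 0.4525   0.0250   0.2125]
  [ 0.0225   0.4300   0.1275]
  [ 0.1275   0.0850   0.7225]
(I − A)⁻¹ = adj(I−A) / det(I−A) ≈
  [   1.2828     0.0709     0.6024]
  [   0.0638     1.2190     0.3614]
  [   0.3614     0.2410     2.0482]
x = (I − A)⁻¹ d = adj(I−A)·d / det(I−A), with det(I−A) = 0.35275:
  x_1 = (0.4525·550 + 0.0250·250 + 0.2125·175) / 0.35275 = 292.3125 / 0.35275 ≈ 828.67
  x_2 = (0.0225·550 + 0.4300·250 + 0.1275·175) / 0.35275 = 142.1875 / 0.35275 ≈ 403.08
  x_3 = (0.1275·550 + 0.0850·250 + 0.7225·175) / 0.35275 = 217.8125 / 0.35275 ≈ 617.47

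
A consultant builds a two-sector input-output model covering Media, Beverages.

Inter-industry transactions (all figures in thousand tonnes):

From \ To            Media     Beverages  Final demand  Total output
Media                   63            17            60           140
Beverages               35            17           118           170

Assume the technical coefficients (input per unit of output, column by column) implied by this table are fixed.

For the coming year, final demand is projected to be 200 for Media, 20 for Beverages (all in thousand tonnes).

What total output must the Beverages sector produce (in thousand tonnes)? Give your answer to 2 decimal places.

x_2 = 129.79

Technical coefficients a_ij = z_ij / X_j:
  a_11 = 63/140 = 0.45, a_21 = 35/140 = 0.25
  a_12 = 17/170 = 0.10, a_22 = 17/170 = 0.10
I − A =
  [   0.55    -0.10]
  [  -0.25     0.90]
det(I−A) = (0.55)(0.90) − (-0.10)(-0.25) = 0.4700
adj(I−A) = [[0.90, 0.10], [0.25, 0.55]]
(I − A)⁻¹ = adj(I−A) / det(I−A) ≈
  [   1.9149     0.2128]
  [   0.5319     1.1702]
x = (I − A)⁻¹ d = adj(I−A)·d / det(I−A), with det(I−A) = 0.4700:
  x_1 = (0.90·200 + 0.10·20) / 0.4700 = 182.00 / 0.4700 ≈ 387.23
  x_2 = (0.25·200 + 0.55·20) / 0.4700 = 61.00 / 0.4700 ≈ 129.79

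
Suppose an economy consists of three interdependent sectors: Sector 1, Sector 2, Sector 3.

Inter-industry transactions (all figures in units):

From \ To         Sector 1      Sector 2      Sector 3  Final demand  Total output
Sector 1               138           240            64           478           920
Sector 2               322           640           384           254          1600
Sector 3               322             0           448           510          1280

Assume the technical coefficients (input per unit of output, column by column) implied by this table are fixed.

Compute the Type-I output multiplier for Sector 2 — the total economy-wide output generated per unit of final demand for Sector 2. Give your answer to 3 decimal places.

Technical coefficients a_ij = z_ij / X_j:
  a_11 = 138/920 = 0.15, a_21 = 322/920 = 0.35, a_31 = 322/920 = 0.35
  a_12 = 240/1600 = 0.15, a_22 = 640/1600 = 0.40, a_32 = 0/1600 = 0.00
  a_13 = 64/1280 = 0.05, a_23 = 384/1280 = 0.30, a_33 = 448/1280 = 0.35
I − A =
  [   0.85    -0.15    -0.05]
  [  -0.35     0.60    -0.30]
  [  -0.35     0.00     0.65]
Cofactors of I−A, C_ij = (−1)^(i+j)·(minor ij) (rows/columns in the sector order above):
  C_11 = (0.60)(0.65) − (-0.30)(0.00) = 0.3900
  C_12 = −[(-0.35)(0.65) − (-0.30)(-0.35)] = 0.3325
  C_13 = (-0.35)(0.00) − (0.60)(-0.35) = 0.2100
  C_21 = −[(-0.15)(0.65) − (-0.05)(0.00)] = 0.0975
  C_22 = (0.85)(0.65) − (-0.05)(-0.35) = 0.5350
  C_23 = −[(0.85)(0.00) − (-0.15)(-0.35)] = 0.0525
  C_31 = (-0.15)(-0.30) − (-0.05)(0.60) = 0.0750
  C_32 = −[(0.85)(-0.30) − (-0.05)(-0.35)] = 0.2725
  C_33 = (0.85)(0.60) − (-0.15)(-0.35) = 0.4575
det(I−A) = Σ_j (I−A)_1j·C_1j = (0.85)(0.3900) + (-0.15)(0.3325) + (-0.05)(0.2100) = 0.271125
adj(I−A) = Cᵀ =
  [ 0.3900   0.0975   0.0750]
  [ 0.3325   0.5350   0.2725]
  [ 0.2100   0.0525   0.4575]
(I − A)⁻¹ = adj(I−A) / det(I−A) ≈
  [   1.4385     0.3596     0.2766]
  [   1.2264     1.9733     1.0051]
  [   0.7746     0.1936     1.6874]
The output multiplier for sector j is the column-j sum of the Leontief inverse (I − A)⁻¹ = adj(I−A) / det(I−A).
Column 2 of adj(I−A): (0.0975, 0.5350, 0.0525); det(I−A) = 0.271125.
m_2 = (0.0975 + 0.5350 + 0.0525) / 0.271125 = 0.685 / 0.271125 ≈ 2.527.

m_2 = 2.527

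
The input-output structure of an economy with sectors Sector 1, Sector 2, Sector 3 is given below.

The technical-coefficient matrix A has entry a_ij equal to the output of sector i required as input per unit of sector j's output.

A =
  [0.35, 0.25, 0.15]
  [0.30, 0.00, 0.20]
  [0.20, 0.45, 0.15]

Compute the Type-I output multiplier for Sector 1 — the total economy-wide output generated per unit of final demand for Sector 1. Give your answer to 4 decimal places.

m_1 = 3.7568

I − A =
  [   0.65    -0.25    -0.15]
  [  -0.30     1.00    -0.20]
  [  -0.20    -0.45     0.85]
Cofactors of I−A, C_ij = (−1)^(i+j)·(minor ij) (rows/columns in the sector order above):
  C_11 = (1.00)(0.85) − (-0.20)(-0.45) = 0.7600
  C_12 = −[(-0.30)(0.85) − (-0.20)(-0.20)] = 0.2950
  C_13 = (-0.30)(-0.45) − (1.00)(-0.20) = 0.3350
  C_21 = −[(-0.25)(0.85) − (-0.15)(-0.45)] = 0.2800
  C_22 = (0.65)(0.85) − (-0.15)(-0.20) = 0.5225
  C_23 = −[(0.65)(-0.45) − (-0.25)(-0.20)] = 0.3425
  C_31 = (-0.25)(-0.20) − (-0.15)(1.00) = 0.2000
  C_32 = −[(0.65)(-0.20) − (-0.15)(-0.30)] = 0.1750
  C_33 = (0.65)(1.00) − (-0.25)(-0.30) = 0.5750
det(I−A) = Σ_j (I−A)_1j·C_1j = (0.65)(0.7600) + (-0.25)(0.2950) + (-0.15)(0.3350) = 0.3700
adj(I−A) = Cᵀ =
  [ 0.7600   0.2800   0.2000]
  [ 0.2950   0.5225   0.1750]
  [ 0.3350   0.3425   0.5750]
(I − A)⁻¹ = adj(I−A) / det(I−A) ≈
  [   2.05405     0.75676     0.54054]
  [   0.79730     1.41216     0.47297]
  [   0.90541     0.92568     1.55405]
The output multiplier for sector j is the column-j sum of the Leontief inverse (I − A)⁻¹ = adj(I−A) / det(I−A).
Column 1 of adj(I−A): (0.7600, 0.2950, 0.3350); det(I−A) = 0.3700.
m_1 = (0.7600 + 0.2950 + 0.3350) / 0.3700 = 1.39 / 0.3700 ≈ 3.7568.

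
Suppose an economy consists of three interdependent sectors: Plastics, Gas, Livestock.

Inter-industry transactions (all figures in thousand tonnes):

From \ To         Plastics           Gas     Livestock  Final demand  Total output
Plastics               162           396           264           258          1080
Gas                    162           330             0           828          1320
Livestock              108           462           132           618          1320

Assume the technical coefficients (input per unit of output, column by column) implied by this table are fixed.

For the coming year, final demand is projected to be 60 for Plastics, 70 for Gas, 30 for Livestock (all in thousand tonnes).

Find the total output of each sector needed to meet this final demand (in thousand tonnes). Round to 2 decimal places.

Technical coefficients a_ij = z_ij / X_j:
  a_PP = 162/1080 = 0.15, a_GP = 162/1080 = 0.15, a_LP = 108/1080 = 0.10
  a_PG = 396/1320 = 0.30, a_GG = 330/1320 = 0.25, a_LG = 462/1320 = 0.35
  a_PL = 264/1320 = 0.20, a_GL = 0/1320 = 0.00, a_LL = 132/1320 = 0.10
I − A =
  [   0.85    -0.30    -0.20]
  [  -0.15     0.75     0.00]
  [  -0.10    -0.35     0.90]
Cofactors of I−A, C_ij = (−1)^(i+j)·(minor ij) (rows/columns in the sector order above):
  C_11 = (0.75)(0.90) − (0.00)(-0.35) = 0.6750
  C_12 = −[(-0.15)(0.90) − (0.00)(-0.10)] = 0.1350
  C_13 = (-0.15)(-0.35) − (0.75)(-0.10) = 0.1275
  C_21 = −[(-0.30)(0.90) − (-0.20)(-0.35)] = 0.3400
  C_22 = (0.85)(0.90) − (-0.20)(-0.10) = 0.7450
  C_23 = −[(0.85)(-0.35) − (-0.30)(-0.10)] = 0.3275
  C_31 = (-0.30)(0.00) − (-0.20)(0.75) = 0.1500
  C_32 = −[(0.85)(0.00) − (-0.20)(-0.15)] = 0.0300
  C_33 = (0.85)(0.75) − (-0.30)(-0.15) = 0.5925
det(I−A) = Σ_j (I−A)_1j·C_1j = (0.85)(0.6750) + (-0.30)(0.1350) + (-0.20)(0.1275) = 0.50775
adj(I−A) = Cᵀ =
  [ 0.6750   0.3400   0.1500]
  [ 0.1350   0.7450   0.0300]
  [ 0.1275   0.3275   0.5925]
(I − A)⁻¹ = adj(I−A) / det(I−A) ≈
  [   1.3294     0.6696     0.2954]
  [   0.2659     1.4673     0.0591]
  [   0.2511     0.6450     1.1669]
x = (I − A)⁻¹ d = adj(I−A)·d / det(I−A), with det(I−A) = 0.50775:
  x_P = (0.6750·60 + 0.3400·70 + 0.1500·30) / 0.50775 = 68.80 / 0.50775 ≈ 135.50
  x_G = (0.1350·60 + 0.7450·70 + 0.0300·30) / 0.50775 = 61.15 / 0.50775 ≈ 120.43
  x_L = (0.1275·60 + 0.3275·70 + 0.5925·30) / 0.50775 = 48.35 / 0.50775 ≈ 95.22

x_P = 135.50, x_G = 120.43, x_L = 95.22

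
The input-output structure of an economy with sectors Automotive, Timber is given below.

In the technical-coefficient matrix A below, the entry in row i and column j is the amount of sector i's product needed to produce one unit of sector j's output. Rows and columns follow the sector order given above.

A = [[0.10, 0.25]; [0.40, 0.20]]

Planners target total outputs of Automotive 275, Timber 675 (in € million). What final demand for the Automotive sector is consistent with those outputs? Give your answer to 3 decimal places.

d_A = 78.750

I − A =
  [   0.90    -0.25]
  [  -0.40     0.80]
d = (I − A) x:
  d_A = (+0.90)·275 + (-0.25)·675 = 78.750
  d_T = (-0.40)·275 + (+0.80)·675 = 430.000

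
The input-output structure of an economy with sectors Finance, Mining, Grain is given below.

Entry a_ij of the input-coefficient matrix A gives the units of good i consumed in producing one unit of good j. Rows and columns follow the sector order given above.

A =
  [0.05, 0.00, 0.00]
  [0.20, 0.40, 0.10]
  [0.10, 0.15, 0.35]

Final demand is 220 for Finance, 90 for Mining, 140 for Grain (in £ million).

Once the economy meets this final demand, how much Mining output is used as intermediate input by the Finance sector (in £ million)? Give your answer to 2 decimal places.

z_21 = 46.32

I − A =
  [   0.95     0.00     0.00]
  [  -0.20     0.60    -0.10]
  [  -0.10    -0.15     0.65]
Cofactors of I−A, C_ij = (−1)^(i+j)·(minor ij) (rows/columns in the sector order above):
  C_11 = (0.60)(0.65) − (-0.10)(-0.15) = 0.3750
  C_12 = −[(-0.20)(0.65) − (-0.10)(-0.10)] = 0.1400
  C_13 = (-0.20)(-0.15) − (0.60)(-0.10) = 0.0900
  C_21 = −[(0.00)(0.65) − (0.00)(-0.15)] = 0.0000
  C_22 = (0.95)(0.65) − (0.00)(-0.10) = 0.6175
  C_23 = −[(0.95)(-0.15) − (0.00)(-0.10)] = 0.1425
  C_31 = (0.00)(-0.10) − (0.00)(0.60) = 0.0000
  C_32 = −[(0.95)(-0.10) − (0.00)(-0.20)] = 0.0950
  C_33 = (0.95)(0.60) − (0.00)(-0.20) = 0.5700
det(I−A) = Σ_j (I−A)_1j·C_1j = (0.95)(0.3750) + (0.00)(0.1400) + (0.00)(0.0900) = 0.35625
adj(I−A) = Cᵀ =
  [ 0.3750   0.0000   0.0000]
  [ 0.1400   0.6175   0.0950]
  [ 0.0900   0.1425   0.5700]
(I − A)⁻¹ = adj(I−A) / det(I−A) ≈
  [   1.0526     0.0000     0.0000]
  [   0.3930     1.7333     0.2667]
  [   0.2526     0.4000     1.6000]
First solve x = (I − A)⁻¹ d = adj(I−A)·d / det(I−A); in particular x_1 = (0.3750·220 + 0.0000·90 + 0.0000·140) / 0.35625 = 82.50 / 0.35625 ≈ 231.5789.
Intermediate flow from 2 to 1: z_21 = a_21 · x_1 = 0.20 × 82.50 / 0.35625 = 16.50 / 0.35625 ≈ 46.32.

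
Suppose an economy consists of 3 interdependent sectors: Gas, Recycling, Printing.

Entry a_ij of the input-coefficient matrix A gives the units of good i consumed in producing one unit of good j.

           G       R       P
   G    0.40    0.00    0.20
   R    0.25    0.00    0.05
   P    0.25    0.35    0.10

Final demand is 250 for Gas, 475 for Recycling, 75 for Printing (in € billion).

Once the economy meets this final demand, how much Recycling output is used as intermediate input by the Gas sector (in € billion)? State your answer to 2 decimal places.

I − A =
  [   0.60     0.00    -0.20]
  [  -0.25     1.00    -0.05]
  [  -0.25    -0.35     0.90]
Cofactors of I−A, C_ij = (−1)^(i+j)·(minor ij) (rows/columns in the sector order above):
  C_11 = (1.00)(0.90) − (-0.05)(-0.35) = 0.8825
  C_12 = −[(-0.25)(0.90) − (-0.05)(-0.25)] = 0.2375
  C_13 = (-0.25)(-0.35) − (1.00)(-0.25) = 0.3375
  C_21 = −[(0.00)(0.90) − (-0.20)(-0.35)] = 0.0700
  C_22 = (0.60)(0.90) − (-0.20)(-0.25) = 0.4900
  C_23 = −[(0.60)(-0.35) − (0.00)(-0.25)] = 0.2100
  C_31 = (0.00)(-0.05) − (-0.20)(1.00) = 0.2000
  C_32 = −[(0.60)(-0.05) − (-0.20)(-0.25)] = 0.0800
  C_33 = (0.60)(1.00) − (0.00)(-0.25) = 0.6000
det(I−A) = Σ_j (I−A)_1j·C_1j = (0.60)(0.8825) + (0.00)(0.2375) + (-0.20)(0.3375) = 0.4620
adj(I−A) = Cᵀ =
  [ 0.8825   0.0700   0.2000]
  [ 0.2375   0.4900   0.0800]
  [ 0.3375   0.2100   0.6000]
(I − A)⁻¹ = adj(I−A) / det(I−A) ≈
  [   1.9102     0.1515     0.4329]
  [   0.5141     1.0606     0.1732]
  [   0.7305     0.4545     1.2987]
First solve x = (I − A)⁻¹ d = adj(I−A)·d / det(I−A); in particular x_G = (0.8825·250 + 0.0700·475 + 0.2000·75) / 0.4620 = 268.875 / 0.4620 ≈ 581.9805.
Intermediate flow from R to G: z_RG = a_RG · x_G = 0.25 × 268.875 / 0.4620 = 67.21875 / 0.4620 ≈ 145.50.

z_RG = 145.50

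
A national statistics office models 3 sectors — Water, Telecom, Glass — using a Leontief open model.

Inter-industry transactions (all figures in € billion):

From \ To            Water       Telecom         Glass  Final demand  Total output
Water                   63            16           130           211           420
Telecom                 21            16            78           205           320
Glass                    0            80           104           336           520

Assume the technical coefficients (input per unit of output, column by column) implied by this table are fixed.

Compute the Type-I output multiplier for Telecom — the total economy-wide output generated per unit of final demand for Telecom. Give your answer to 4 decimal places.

Technical coefficients a_ij = z_ij / X_j:
  a_11 = 63/420 = 0.15, a_21 = 21/420 = 0.05, a_31 = 0/420 = 0.00
  a_12 = 16/320 = 0.05, a_22 = 16/320 = 0.05, a_32 = 80/320 = 0.25
  a_13 = 130/520 = 0.25, a_23 = 78/520 = 0.15, a_33 = 104/520 = 0.20
I − A =
  [   0.85    -0.05    -0.25]
  [  -0.05     0.95    -0.15]
  [   0.00    -0.25     0.80]
Cofactors of I−A, C_ij = (−1)^(i+j)·(minor ij) (rows/columns in the sector order above):
  C_11 = (0.95)(0.80) − (-0.15)(-0.25) = 0.7225
  C_12 = −[(-0.05)(0.80) − (-0.15)(0.00)] = 0.0400
  C_13 = (-0.05)(-0.25) − (0.95)(0.00) = 0.0125
  C_21 = −[(-0.05)(0.80) − (-0.25)(-0.25)] = 0.1025
  C_22 = (0.85)(0.80) − (-0.25)(0.00) = 0.6800
  C_23 = −[(0.85)(-0.25) − (-0.05)(0.00)] = 0.2125
  C_31 = (-0.05)(-0.15) − (-0.25)(0.95) = 0.2450
  C_32 = −[(0.85)(-0.15) − (-0.25)(-0.05)] = 0.1400
  C_33 = (0.85)(0.95) − (-0.05)(-0.05) = 0.8050
det(I−A) = Σ_j (I−A)_1j·C_1j = (0.85)(0.7225) + (-0.05)(0.0400) + (-0.25)(0.0125) = 0.6090
adj(I−A) = Cᵀ =
  [ 0.7225   0.1025   0.2450]
  [ 0.0400   0.6800   0.1400]
  [ 0.0125   0.2125   0.8050]
(I − A)⁻¹ = adj(I−A) / det(I−A) ≈
  [   1.18637     0.16831     0.40230]
  [   0.06568     1.11658     0.22989]
  [   0.02053     0.34893     1.32184]
The output multiplier for sector j is the column-j sum of the Leontief inverse (I − A)⁻¹ = adj(I−A) / det(I−A).
Column 2 of adj(I−A): (0.1025, 0.6800, 0.2125); det(I−A) = 0.6090.
m_2 = (0.1025 + 0.6800 + 0.2125) / 0.6090 = 0.995 / 0.6090 ≈ 1.6338.

m_2 = 1.6338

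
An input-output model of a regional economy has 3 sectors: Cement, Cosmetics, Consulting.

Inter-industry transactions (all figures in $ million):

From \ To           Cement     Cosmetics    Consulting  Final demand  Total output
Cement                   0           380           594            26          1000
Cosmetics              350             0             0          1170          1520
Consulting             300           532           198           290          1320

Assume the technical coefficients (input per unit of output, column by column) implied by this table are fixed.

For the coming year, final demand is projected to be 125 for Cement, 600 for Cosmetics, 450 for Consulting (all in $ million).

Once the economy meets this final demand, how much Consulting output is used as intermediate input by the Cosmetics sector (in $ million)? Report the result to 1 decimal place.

Technical coefficients a_ij = z_ij / X_j:
  a_11 = 0/1000 = 0.00, a_21 = 350/1000 = 0.35, a_31 = 300/1000 = 0.30
  a_12 = 380/1520 = 0.25, a_22 = 0/1520 = 0.00, a_32 = 532/1520 = 0.35
  a_13 = 594/1320 = 0.45, a_23 = 0/1320 = 0.00, a_33 = 198/1320 = 0.15
I − A =
  [   1.00    -0.25    -0.45]
  [  -0.35     1.00     0.00]
  [  -0.30    -0.35     0.85]
Cofactors of I−A, C_ij = (−1)^(i+j)·(minor ij) (rows/columns in the sector order above):
  C_11 = (1.00)(0.85) − (0.00)(-0.35) = 0.8500
  C_12 = −[(-0.35)(0.85) − (0.00)(-0.30)] = 0.2975
  C_13 = (-0.35)(-0.35) − (1.00)(-0.30) = 0.4225
  C_21 = −[(-0.25)(0.85) − (-0.45)(-0.35)] = 0.3700
  C_22 = (1.00)(0.85) − (-0.45)(-0.30) = 0.7150
  C_23 = −[(1.00)(-0.35) − (-0.25)(-0.30)] = 0.4250
  C_31 = (-0.25)(0.00) − (-0.45)(1.00) = 0.4500
  C_32 = −[(1.00)(0.00) − (-0.45)(-0.35)] = 0.1575
  C_33 = (1.00)(1.00) − (-0.25)(-0.35) = 0.9125
det(I−A) = Σ_j (I−A)_1j·C_1j = (1.00)(0.8500) + (-0.25)(0.2975) + (-0.45)(0.4225) = 0.5855
adj(I−A) = Cᵀ =
  [ 0.8500   0.3700   0.4500]
  [ 0.2975   0.7150   0.1575]
  [ 0.4225   0.4250   0.9125]
(I − A)⁻¹ = adj(I−A) / det(I−A) ≈
  [   1.4518     0.6319     0.7686]
  [   0.5081     1.2212     0.2690]
  [   0.7216     0.7259     1.5585]
First solve x = (I − A)⁻¹ d = adj(I−A)·d / det(I−A); in particular x_2 = (0.2975·125 + 0.7150·600 + 0.1575·450) / 0.5855 = 537.0625 / 0.5855 ≈ 917.272.
Intermediate flow from 3 to 2: z_32 = a_32 · x_2 = 0.35 × 537.0625 / 0.5855 = 187.971875 / 0.5855 ≈ 321.0.

z_32 = 321.0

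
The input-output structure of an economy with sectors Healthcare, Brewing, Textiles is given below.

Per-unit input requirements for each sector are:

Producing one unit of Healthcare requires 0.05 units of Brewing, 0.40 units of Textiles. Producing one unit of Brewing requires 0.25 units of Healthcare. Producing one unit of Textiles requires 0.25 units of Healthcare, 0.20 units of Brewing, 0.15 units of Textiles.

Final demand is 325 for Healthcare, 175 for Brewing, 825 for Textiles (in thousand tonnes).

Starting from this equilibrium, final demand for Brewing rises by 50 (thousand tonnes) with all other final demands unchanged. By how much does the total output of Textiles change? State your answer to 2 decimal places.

Δx_3 = 6.95

I − A =
  [   1.00    -0.25    -0.25]
  [  -0.05     1.00    -0.20]
  [  -0.40     0.00     0.85]
Cofactors of I−A, C_ij = (−1)^(i+j)·(minor ij) (rows/columns in the sector order above):
  C_11 = (1.00)(0.85) − (-0.20)(0.00) = 0.8500
  C_12 = −[(-0.05)(0.85) − (-0.20)(-0.40)] = 0.1225
  C_13 = (-0.05)(0.00) − (1.00)(-0.40) = 0.4000
  C_21 = −[(-0.25)(0.85) − (-0.25)(0.00)] = 0.2125
  C_22 = (1.00)(0.85) − (-0.25)(-0.40) = 0.7500
  C_23 = −[(1.00)(0.00) − (-0.25)(-0.40)] = 0.1000
  C_31 = (-0.25)(-0.20) − (-0.25)(1.00) = 0.3000
  C_32 = −[(1.00)(-0.20) − (-0.25)(-0.05)] = 0.2125
  C_33 = (1.00)(1.00) − (-0.25)(-0.05) = 0.9875
det(I−A) = Σ_j (I−A)_1j·C_1j = (1.00)(0.8500) + (-0.25)(0.1225) + (-0.25)(0.4000) = 0.719375
adj(I−A) = Cᵀ =
  [ 0.8500   0.2125   0.3000]
  [ 0.1225   0.7500   0.2125]
  [ 0.4000   0.1000   0.9875]
(I − A)⁻¹ = adj(I−A) / det(I−A) ≈
  [   1.1816     0.2954     0.4170]
  [   0.1703     1.0426     0.2954]
  [   0.5560     0.1390     1.3727]
Δx = (I − A)⁻¹ Δd with Δd having +50 in the Brewing component and 0 elsewhere.
So Δx_3 = L_32 · (+50), where L_32 = adj(I−A)_32 / det(I−A) = 0.1000 / 0.719375.
Δx_3 = 0.1000 × (+50) / 0.719375 = 5.00 / 0.719375 ≈ 6.95.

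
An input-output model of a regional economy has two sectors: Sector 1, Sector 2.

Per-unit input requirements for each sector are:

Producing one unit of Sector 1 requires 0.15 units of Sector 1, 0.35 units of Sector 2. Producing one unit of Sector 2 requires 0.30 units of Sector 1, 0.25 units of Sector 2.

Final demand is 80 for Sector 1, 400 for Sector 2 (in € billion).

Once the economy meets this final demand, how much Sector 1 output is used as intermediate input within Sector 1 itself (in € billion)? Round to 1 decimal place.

I − A =
  [   0.85    -0.30]
  [  -0.35     0.75]
det(I−A) = (0.85)(0.75) − (-0.30)(-0.35) = 0.5325
adj(I−A) = [[0.75, 0.30], [0.35, 0.85]]
(I − A)⁻¹ = adj(I−A) / det(I−A) ≈
  [   1.4085     0.5634]
  [   0.6573     1.5962]
First solve x = (I − A)⁻¹ d = adj(I−A)·d / det(I−A); in particular x_1 = (0.75·80 + 0.30·400) / 0.5325 = 180.00 / 0.5325 ≈ 338.028.
Intermediate flow from 1 to 1: z_11 = a_11 · x_1 = 0.15 × 180.00 / 0.5325 = 27.00 / 0.5325 ≈ 50.7.

z_11 = 50.7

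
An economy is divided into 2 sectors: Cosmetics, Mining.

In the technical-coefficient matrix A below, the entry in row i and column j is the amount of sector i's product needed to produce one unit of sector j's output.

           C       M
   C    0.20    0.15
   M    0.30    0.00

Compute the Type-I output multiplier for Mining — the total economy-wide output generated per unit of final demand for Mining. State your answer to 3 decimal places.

I − A =
  [   0.80    -0.15]
  [  -0.30     1.00]
det(I−A) = (0.80)(1.00) − (-0.15)(-0.30) = 0.7550
adj(I−A) = [[1.00, 0.15], [0.30, 0.80]]
(I − A)⁻¹ = adj(I−A) / det(I−A) ≈
  [   1.3245     0.1987]
  [   0.3974     1.0596]
The output multiplier for sector j is the column-j sum of the Leontief inverse (I − A)⁻¹ = adj(I−A) / det(I−A).
Column M of adj(I−A): (0.15, 0.80); det(I−A) = 0.7550.
m_M = (0.15 + 0.80) / 0.7550 = 0.95 / 0.7550 ≈ 1.258.

m_M = 1.258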